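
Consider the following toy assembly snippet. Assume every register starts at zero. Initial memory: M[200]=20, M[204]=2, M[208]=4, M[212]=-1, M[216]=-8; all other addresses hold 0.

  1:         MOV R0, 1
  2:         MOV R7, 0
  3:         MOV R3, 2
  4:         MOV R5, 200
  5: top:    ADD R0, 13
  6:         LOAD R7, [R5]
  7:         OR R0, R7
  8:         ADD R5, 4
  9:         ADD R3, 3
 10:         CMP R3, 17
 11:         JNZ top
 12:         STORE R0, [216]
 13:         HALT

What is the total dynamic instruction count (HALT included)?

after MOV R0, 1: R0=1
after MOV R7, 0: R7=0
after MOV R3, 2: R3=2
after MOV R5, 200: R5=200
after ADD R0, 13: R0=1+13=14
after LOAD R7, [R5]: R7=M[200]=20
after OR R0, R7: R0=14|20=30
after ADD R5, 4: R5=200+4=204
after ADD R3, 3: R3=2+3=5
CMP R3, 17  (cmp 5,17)
JNZ top: taken
after ADD R0, 13: R0=30+13=43
after LOAD R7, [R5]: R7=M[204]=2
after OR R0, R7: R0=43|2=43
after ADD R5, 4: R5=204+4=208
after ADD R3, 3: R3=5+3=8
CMP R3, 17  (cmp 8,17)
JNZ top: taken
after ADD R0, 13: R0=43+13=56
after LOAD R7, [R5]: R7=M[208]=4
after OR R0, R7: R0=56|4=60
after ADD R5, 4: R5=208+4=212
after ADD R3, 3: R3=8+3=11
CMP R3, 17  (cmp 11,17)
JNZ top: taken
after ADD R0, 13: R0=60+13=73
after LOAD R7, [R5]: R7=M[212]=-1
after OR R0, R7: R0=73|(-1)=-1
after ADD R5, 4: R5=212+4=216
after ADD R3, 3: R3=11+3=14
CMP R3, 17  (cmp 14,17)
JNZ top: taken
after ADD R0, 13: R0=(-1)+13=12
after LOAD R7, [R5]: R7=M[216]=-8
after OR R0, R7: R0=12|(-8)=-4
after ADD R5, 4: R5=216+4=220
after ADD R3, 3: R3=14+3=17
CMP R3, 17  (cmp 17,17)
JNZ top: not taken
STORE R0, [216] → M[216]=-4
halt.
Total executed instructions: 41.

41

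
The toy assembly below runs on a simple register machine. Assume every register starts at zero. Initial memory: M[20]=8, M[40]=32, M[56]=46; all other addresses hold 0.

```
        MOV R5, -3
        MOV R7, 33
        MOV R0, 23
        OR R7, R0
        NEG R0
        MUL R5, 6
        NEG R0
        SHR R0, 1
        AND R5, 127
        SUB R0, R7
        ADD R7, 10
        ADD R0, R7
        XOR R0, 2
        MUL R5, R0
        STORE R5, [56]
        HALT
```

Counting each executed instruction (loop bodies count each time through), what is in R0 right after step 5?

R5=-3
R7=33
R0=23
R7=33|23=55
R0=-(23)=-23
After step 5: R0 = -23.

-23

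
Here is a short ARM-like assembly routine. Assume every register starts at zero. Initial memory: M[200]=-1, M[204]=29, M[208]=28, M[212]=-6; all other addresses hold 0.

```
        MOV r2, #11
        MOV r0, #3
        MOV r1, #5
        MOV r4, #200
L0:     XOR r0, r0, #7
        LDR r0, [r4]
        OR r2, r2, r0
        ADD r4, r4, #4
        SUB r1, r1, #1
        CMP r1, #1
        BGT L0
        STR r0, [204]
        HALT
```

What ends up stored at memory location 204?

after MOV r2, #11: r2=11
after MOV r0, #3: r0=3
after MOV r1, #5: r1=5
after MOV r4, #200: r4=200
after XOR r0, r0, #7: r0=3^7=4
after LDR r0, [r4]: r0=M[200]=-1
after OR r2, r2, r0: r2=11|(-1)=-1
after ADD r4, r4, #4: r4=200+4=204
after SUB r1, r1, #1: r1=5-1=4
CMP r1, #1  (cmp 4,1)
BGT L0: taken
after XOR r0, r0, #7: r0=(-1)^7=-8
after LDR r0, [r4]: r0=M[204]=29
after OR r2, r2, r0: r2=(-1)|29=-1
after ADD r4, r4, #4: r4=204+4=208
after SUB r1, r1, #1: r1=4-1=3
CMP r1, #1  (cmp 3,1)
BGT L0: taken
after XOR r0, r0, #7: r0=29^7=26
after LDR r0, [r4]: r0=M[208]=28
after OR r2, r2, r0: r2=(-1)|28=-1
after ADD r4, r4, #4: r4=208+4=212
after SUB r1, r1, #1: r1=3-1=2
CMP r1, #1  (cmp 2,1)
BGT L0: taken
after XOR r0, r0, #7: r0=28^7=27
after LDR r0, [r4]: r0=M[212]=-6
after OR r2, r2, r0: r2=(-1)|(-6)=-1
after ADD r4, r4, #4: r4=212+4=216
after SUB r1, r1, #1: r1=2-1=1
CMP r1, #1  (cmp 1,1)
BGT L0: not taken
STR r0, [204] → M[204]=-6
halt.

-6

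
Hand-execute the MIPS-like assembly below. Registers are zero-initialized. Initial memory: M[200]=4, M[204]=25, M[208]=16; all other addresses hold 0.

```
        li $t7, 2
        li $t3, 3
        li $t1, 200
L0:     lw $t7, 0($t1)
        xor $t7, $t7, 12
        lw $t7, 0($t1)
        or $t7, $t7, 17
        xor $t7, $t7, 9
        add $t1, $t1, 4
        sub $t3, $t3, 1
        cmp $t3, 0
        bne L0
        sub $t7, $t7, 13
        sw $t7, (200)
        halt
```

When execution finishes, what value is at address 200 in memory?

11

li $t7, 2 → $t7=2
li $t3, 3 → $t3=3
li $t1, 200 → $t1=200
lw $t7, 0($t1) → $t7=M[200]=4
xor $t7, $t7, 12 → $t7=4^12=8
lw $t7, 0($t1) → $t7=M[200]=4
or $t7, $t7, 17 → $t7=4|17=21
xor $t7, $t7, 9 → $t7=21^9=28
add $t1, $t1, 4 → $t1=200+4=204
sub $t3, $t3, 1 → $t3=3-1=2
cmp $t3, 0  (cmp 2,0)
bne L0: taken
lw $t7, 0($t1) → $t7=M[204]=25
xor $t7, $t7, 12 → $t7=25^12=21
lw $t7, 0($t1) → $t7=M[204]=25
or $t7, $t7, 17 → $t7=25|17=25
xor $t7, $t7, 9 → $t7=25^9=16
add $t1, $t1, 4 → $t1=204+4=208
sub $t3, $t3, 1 → $t3=2-1=1
cmp $t3, 0  (cmp 1,0)
bne L0: taken
lw $t7, 0($t1) → $t7=M[208]=16
xor $t7, $t7, 12 → $t7=16^12=28
lw $t7, 0($t1) → $t7=M[208]=16
or $t7, $t7, 17 → $t7=16|17=17
xor $t7, $t7, 9 → $t7=17^9=24
add $t1, $t1, 4 → $t1=208+4=212
sub $t3, $t3, 1 → $t3=1-1=0
cmp $t3, 0  (cmp 0,0)
bne L0: not taken
sub $t7, $t7, 13 → $t7=24-13=11
sw $t7, (200) → M[200]=11
halt.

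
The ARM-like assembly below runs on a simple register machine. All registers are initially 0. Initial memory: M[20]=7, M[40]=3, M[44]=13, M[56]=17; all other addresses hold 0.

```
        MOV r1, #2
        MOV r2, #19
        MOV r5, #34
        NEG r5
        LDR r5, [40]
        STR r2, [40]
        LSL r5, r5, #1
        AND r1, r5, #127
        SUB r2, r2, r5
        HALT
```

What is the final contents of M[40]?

19

MOV r1, #2 → r1=2
MOV r2, #19 → r2=19
MOV r5, #34 → r5=34
NEG r5 → r5=-(34)=-34
LDR r5, [40] → r5=M[40]=3
STR r2, [40] → M[40]=19
LSL r5, r5, #1 → r5=3<<1=6
AND r1, r5, #127 → r1=6&127=6
SUB r2, r2, r5 → r2=19-6=13
halt.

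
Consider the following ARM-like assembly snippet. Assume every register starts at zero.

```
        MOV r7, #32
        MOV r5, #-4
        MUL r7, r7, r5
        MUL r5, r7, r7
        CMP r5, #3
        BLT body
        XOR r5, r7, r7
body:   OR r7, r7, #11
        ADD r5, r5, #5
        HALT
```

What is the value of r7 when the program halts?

-117

r7=32
r5=-4
r7=32*(-4)=-128
r5=(-128)*(-128)=16384
CMP r5, #3  (cmp 16384,3)
BLT body: not taken
r5=(-128)^(-128)=0
r7=(-128)|11=-117
r5=0+5=5
halt.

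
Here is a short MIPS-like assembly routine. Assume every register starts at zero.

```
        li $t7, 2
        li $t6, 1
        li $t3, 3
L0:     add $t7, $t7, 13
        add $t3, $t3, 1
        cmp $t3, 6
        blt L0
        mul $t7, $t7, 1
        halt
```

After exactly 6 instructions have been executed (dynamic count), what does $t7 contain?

15

after li $t7, 2: $t7=2
after li $t6, 1: $t6=1
after li $t3, 3: $t3=3
after add $t7, $t7, 13: $t7=2+13=15
after add $t3, $t3, 1: $t3=3+1=4
cmp $t3, 6  (cmp 4,6)
After step 6: $t7 = 15.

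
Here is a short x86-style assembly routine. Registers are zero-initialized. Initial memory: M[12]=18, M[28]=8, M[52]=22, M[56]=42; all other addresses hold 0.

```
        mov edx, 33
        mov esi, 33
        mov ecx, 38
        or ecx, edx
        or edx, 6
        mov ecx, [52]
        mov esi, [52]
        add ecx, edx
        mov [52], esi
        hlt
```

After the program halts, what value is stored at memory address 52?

edx=33
esi=33
ecx=38
ecx=38|33=39
edx=33|6=39
ecx=M[52]=22
esi=M[52]=22
ecx=22+39=61
mov [52], esi → M[52]=22
halt.

22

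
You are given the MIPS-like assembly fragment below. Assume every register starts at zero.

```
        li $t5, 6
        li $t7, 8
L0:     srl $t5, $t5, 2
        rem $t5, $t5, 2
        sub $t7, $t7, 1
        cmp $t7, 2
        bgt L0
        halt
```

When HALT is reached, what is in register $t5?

0

after li $t5, 6: $t5=6
after li $t7, 8: $t7=8
after srl $t5, $t5, 2: $t5=6>>2=1
after rem $t5, $t5, 2: $t5=1%2=1
after sub $t7, $t7, 1: $t7=8-1=7
cmp $t7, 2  (cmp 7,2)
bgt L0: taken
after srl $t5, $t5, 2: $t5=1>>2=0
after rem $t5, $t5, 2: $t5=0%2=0
after sub $t7, $t7, 1: $t7=7-1=6
cmp $t7, 2  (cmp 6,2)
bgt L0: taken
after srl $t5, $t5, 2: $t5=0>>2=0
after rem $t5, $t5, 2: $t5=0%2=0
after sub $t7, $t7, 1: $t7=6-1=5
cmp $t7, 2  (cmp 5,2)
bgt L0: taken
after srl $t5, $t5, 2: $t5=0>>2=0
after rem $t5, $t5, 2: $t5=0%2=0
after sub $t7, $t7, 1: $t7=5-1=4
cmp $t7, 2  (cmp 4,2)
bgt L0: taken
after srl $t5, $t5, 2: $t5=0>>2=0
after rem $t5, $t5, 2: $t5=0%2=0
after sub $t7, $t7, 1: $t7=4-1=3
cmp $t7, 2  (cmp 3,2)
bgt L0: taken
after srl $t5, $t5, 2: $t5=0>>2=0
after rem $t5, $t5, 2: $t5=0%2=0
after sub $t7, $t7, 1: $t7=3-1=2
cmp $t7, 2  (cmp 2,2)
bgt L0: not taken
halt.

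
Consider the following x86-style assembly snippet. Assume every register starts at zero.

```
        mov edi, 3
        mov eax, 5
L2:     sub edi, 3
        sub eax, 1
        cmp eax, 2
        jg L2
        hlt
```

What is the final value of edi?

after mov edi, 3: edi=3
after mov eax, 5: eax=5
after sub edi, 3: edi=3-3=0
after sub eax, 1: eax=5-1=4
cmp eax, 2  (cmp 4,2)
jg L2: taken
after sub edi, 3: edi=0-3=-3
after sub eax, 1: eax=4-1=3
cmp eax, 2  (cmp 3,2)
jg L2: taken
after sub edi, 3: edi=(-3)-3=-6
after sub eax, 1: eax=3-1=2
cmp eax, 2  (cmp 2,2)
jg L2: not taken
halt.

-6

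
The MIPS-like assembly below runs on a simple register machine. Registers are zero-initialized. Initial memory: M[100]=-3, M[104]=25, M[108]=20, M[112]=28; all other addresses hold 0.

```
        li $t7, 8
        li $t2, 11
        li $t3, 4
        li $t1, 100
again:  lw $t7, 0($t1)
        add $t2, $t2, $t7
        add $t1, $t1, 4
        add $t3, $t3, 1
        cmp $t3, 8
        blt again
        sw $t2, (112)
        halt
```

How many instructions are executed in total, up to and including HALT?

li $t7, 8 → $t7=8
li $t2, 11 → $t2=11
li $t3, 4 → $t3=4
li $t1, 100 → $t1=100
lw $t7, 0($t1) → $t7=M[100]=-3
add $t2, $t2, $t7 → $t2=11+(-3)=8
add $t1, $t1, 4 → $t1=100+4=104
add $t3, $t3, 1 → $t3=4+1=5
cmp $t3, 8  (cmp 5,8)
blt again: taken
lw $t7, 0($t1) → $t7=M[104]=25
add $t2, $t2, $t7 → $t2=8+25=33
add $t1, $t1, 4 → $t1=104+4=108
add $t3, $t3, 1 → $t3=5+1=6
cmp $t3, 8  (cmp 6,8)
blt again: taken
lw $t7, 0($t1) → $t7=M[108]=20
add $t2, $t2, $t7 → $t2=33+20=53
add $t1, $t1, 4 → $t1=108+4=112
add $t3, $t3, 1 → $t3=6+1=7
cmp $t3, 8  (cmp 7,8)
blt again: taken
lw $t7, 0($t1) → $t7=M[112]=28
add $t2, $t2, $t7 → $t2=53+28=81
add $t1, $t1, 4 → $t1=112+4=116
add $t3, $t3, 1 → $t3=7+1=8
cmp $t3, 8  (cmp 8,8)
blt again: not taken
sw $t2, (112) → M[112]=81
halt.
Total executed instructions: 30.

30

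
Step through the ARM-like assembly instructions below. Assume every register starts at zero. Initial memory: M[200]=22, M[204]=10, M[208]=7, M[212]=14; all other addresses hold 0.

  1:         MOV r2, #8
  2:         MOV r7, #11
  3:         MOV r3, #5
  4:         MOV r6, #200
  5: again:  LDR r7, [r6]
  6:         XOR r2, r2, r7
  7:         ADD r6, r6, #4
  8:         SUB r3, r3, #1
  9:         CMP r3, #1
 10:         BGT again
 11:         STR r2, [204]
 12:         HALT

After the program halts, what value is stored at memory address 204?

29

r2=8
r7=11
r3=5
r6=200
r7=M[200]=22
r2=8^22=30
r6=200+4=204
r3=5-1=4
CMP r3, #1  (cmp 4,1)
BGT again: taken
r7=M[204]=10
r2=30^10=20
r6=204+4=208
r3=4-1=3
CMP r3, #1  (cmp 3,1)
BGT again: taken
r7=M[208]=7
r2=20^7=19
r6=208+4=212
r3=3-1=2
CMP r3, #1  (cmp 2,1)
BGT again: taken
r7=M[212]=14
r2=19^14=29
r6=212+4=216
r3=2-1=1
CMP r3, #1  (cmp 1,1)
BGT again: not taken
STR r2, [204] → M[204]=29
halt.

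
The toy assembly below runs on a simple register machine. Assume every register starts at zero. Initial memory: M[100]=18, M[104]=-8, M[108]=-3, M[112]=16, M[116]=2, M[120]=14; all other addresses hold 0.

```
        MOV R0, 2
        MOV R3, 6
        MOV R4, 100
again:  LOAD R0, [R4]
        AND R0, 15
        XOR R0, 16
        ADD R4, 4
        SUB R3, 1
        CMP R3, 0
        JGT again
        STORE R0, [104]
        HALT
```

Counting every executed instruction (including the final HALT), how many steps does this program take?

47

R0=2
R3=6
R4=100
R0=M[100]=18
R0=18&15=2
R0=2^16=18
R4=100+4=104
R3=6-1=5
CMP R3, 0  (cmp 5,0)
JGT again: taken
R0=M[104]=-8
R0=(-8)&15=8
R0=8^16=24
R4=104+4=108
R3=5-1=4
CMP R3, 0  (cmp 4,0)
JGT again: taken
R0=M[108]=-3
R0=(-3)&15=13
R0=13^16=29
R4=108+4=112
R3=4-1=3
CMP R3, 0  (cmp 3,0)
JGT again: taken
R0=M[112]=16
R0=16&15=0
R0=0^16=16
R4=112+4=116
R3=3-1=2
CMP R3, 0  (cmp 2,0)
JGT again: taken
R0=M[116]=2
R0=2&15=2
R0=2^16=18
R4=116+4=120
R3=2-1=1
CMP R3, 0  (cmp 1,0)
JGT again: taken
R0=M[120]=14
R0=14&15=14
R0=14^16=30
R4=120+4=124
R3=1-1=0
CMP R3, 0  (cmp 0,0)
JGT again: not taken
STORE R0, [104] → M[104]=30
halt.
Total executed instructions: 47.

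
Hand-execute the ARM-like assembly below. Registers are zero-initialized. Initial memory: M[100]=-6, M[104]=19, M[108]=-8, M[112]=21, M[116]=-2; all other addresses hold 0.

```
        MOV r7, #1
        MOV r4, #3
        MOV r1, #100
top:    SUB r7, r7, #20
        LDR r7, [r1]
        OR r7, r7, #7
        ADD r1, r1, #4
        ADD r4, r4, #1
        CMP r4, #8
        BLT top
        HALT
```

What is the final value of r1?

MOV r7, #1 → r7=1
MOV r4, #3 → r4=3
MOV r1, #100 → r1=100
SUB r7, r7, #20 → r7=1-20=-19
LDR r7, [r1] → r7=M[100]=-6
OR r7, r7, #7 → r7=(-6)|7=-1
ADD r1, r1, #4 → r1=100+4=104
ADD r4, r4, #1 → r4=3+1=4
CMP r4, #8  (cmp 4,8)
BLT top: taken
SUB r7, r7, #20 → r7=(-1)-20=-21
LDR r7, [r1] → r7=M[104]=19
OR r7, r7, #7 → r7=19|7=23
ADD r1, r1, #4 → r1=104+4=108
ADD r4, r4, #1 → r4=4+1=5
CMP r4, #8  (cmp 5,8)
BLT top: taken
SUB r7, r7, #20 → r7=23-20=3
LDR r7, [r1] → r7=M[108]=-8
OR r7, r7, #7 → r7=(-8)|7=-1
ADD r1, r1, #4 → r1=108+4=112
ADD r4, r4, #1 → r4=5+1=6
CMP r4, #8  (cmp 6,8)
BLT top: taken
SUB r7, r7, #20 → r7=(-1)-20=-21
LDR r7, [r1] → r7=M[112]=21
OR r7, r7, #7 → r7=21|7=23
ADD r1, r1, #4 → r1=112+4=116
ADD r4, r4, #1 → r4=6+1=7
CMP r4, #8  (cmp 7,8)
BLT top: taken
SUB r7, r7, #20 → r7=23-20=3
LDR r7, [r1] → r7=M[116]=-2
OR r7, r7, #7 → r7=(-2)|7=-1
ADD r1, r1, #4 → r1=116+4=120
ADD r4, r4, #1 → r4=7+1=8
CMP r4, #8  (cmp 8,8)
BLT top: not taken
halt.

120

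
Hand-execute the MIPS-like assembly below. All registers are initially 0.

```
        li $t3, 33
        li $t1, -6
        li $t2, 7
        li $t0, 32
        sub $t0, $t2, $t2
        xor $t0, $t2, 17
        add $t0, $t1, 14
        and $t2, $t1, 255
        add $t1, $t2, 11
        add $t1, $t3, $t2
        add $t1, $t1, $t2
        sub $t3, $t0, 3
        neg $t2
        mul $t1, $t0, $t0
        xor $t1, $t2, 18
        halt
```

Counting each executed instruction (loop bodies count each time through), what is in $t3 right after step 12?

$t3=33
$t1=-6
$t2=7
$t0=32
$t0=7-7=0
$t0=7^17=22
$t0=(-6)+14=8
$t2=(-6)&255=250
$t1=250+11=261
$t1=33+250=283
$t1=283+250=533
$t3=8-3=5
After step 12: $t3 = 5.

5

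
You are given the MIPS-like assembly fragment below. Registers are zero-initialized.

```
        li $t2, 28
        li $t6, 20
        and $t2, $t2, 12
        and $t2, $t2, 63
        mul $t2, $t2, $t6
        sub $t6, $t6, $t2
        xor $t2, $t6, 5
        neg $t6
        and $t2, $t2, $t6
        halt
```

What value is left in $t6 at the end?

after li $t2, 28: $t2=28
after li $t6, 20: $t6=20
after and $t2, $t2, 12: $t2=28&12=12
after and $t2, $t2, 63: $t2=12&63=12
after mul $t2, $t2, $t6: $t2=12*20=240
after sub $t6, $t6, $t2: $t6=20-240=-220
after xor $t2, $t6, 5: $t2=(-220)^5=-223
after neg $t6: $t6=-(-220)=220
after and $t2, $t2, $t6: $t2=(-223)&220=0
halt.

220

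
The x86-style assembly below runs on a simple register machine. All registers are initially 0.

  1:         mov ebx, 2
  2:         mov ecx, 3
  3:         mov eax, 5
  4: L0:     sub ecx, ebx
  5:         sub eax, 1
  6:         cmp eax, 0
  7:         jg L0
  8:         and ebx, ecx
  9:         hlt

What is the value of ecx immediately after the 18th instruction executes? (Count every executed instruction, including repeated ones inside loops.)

after mov ebx, 2: ebx=2
after mov ecx, 3: ecx=3
after mov eax, 5: eax=5
after sub ecx, ebx: ecx=3-2=1
after sub eax, 1: eax=5-1=4
cmp eax, 0  (cmp 4,0)
jg L0: taken
after sub ecx, ebx: ecx=1-2=-1
after sub eax, 1: eax=4-1=3
cmp eax, 0  (cmp 3,0)
jg L0: taken
after sub ecx, ebx: ecx=(-1)-2=-3
after sub eax, 1: eax=3-1=2
cmp eax, 0  (cmp 2,0)
jg L0: taken
after sub ecx, ebx: ecx=(-3)-2=-5
after sub eax, 1: eax=2-1=1
cmp eax, 0  (cmp 1,0)
After step 18: ecx = -5.

-5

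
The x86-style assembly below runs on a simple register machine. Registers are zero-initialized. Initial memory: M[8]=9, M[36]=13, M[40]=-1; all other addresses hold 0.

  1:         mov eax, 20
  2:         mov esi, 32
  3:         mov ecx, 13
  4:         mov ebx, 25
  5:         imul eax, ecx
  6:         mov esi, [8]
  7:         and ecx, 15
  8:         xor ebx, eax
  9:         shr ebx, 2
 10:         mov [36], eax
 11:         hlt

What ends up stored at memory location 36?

after mov eax, 20: eax=20
after mov esi, 32: esi=32
after mov ecx, 13: ecx=13
after mov ebx, 25: ebx=25
after imul eax, ecx: eax=20*13=260
after mov esi, [8]: esi=M[8]=9
after and ecx, 15: ecx=13&15=13
after xor ebx, eax: ebx=25^260=285
after shr ebx, 2: ebx=285>>2=71
mov [36], eax → M[36]=260
halt.

260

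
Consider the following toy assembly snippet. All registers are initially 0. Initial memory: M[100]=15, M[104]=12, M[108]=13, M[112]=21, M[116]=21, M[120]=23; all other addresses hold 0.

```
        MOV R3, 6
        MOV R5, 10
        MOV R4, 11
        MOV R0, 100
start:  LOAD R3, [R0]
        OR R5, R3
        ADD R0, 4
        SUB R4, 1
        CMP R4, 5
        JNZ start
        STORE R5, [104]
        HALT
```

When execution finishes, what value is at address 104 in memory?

31

R3=6
R5=10
R4=11
R0=100
R3=M[100]=15
R5=10|15=15
R0=100+4=104
R4=11-1=10
CMP R4, 5  (cmp 10,5)
JNZ start: taken
R3=M[104]=12
R5=15|12=15
R0=104+4=108
R4=10-1=9
CMP R4, 5  (cmp 9,5)
JNZ start: taken
R3=M[108]=13
R5=15|13=15
R0=108+4=112
R4=9-1=8
CMP R4, 5  (cmp 8,5)
JNZ start: taken
R3=M[112]=21
R5=15|21=31
R0=112+4=116
R4=8-1=7
CMP R4, 5  (cmp 7,5)
JNZ start: taken
R3=M[116]=21
R5=31|21=31
R0=116+4=120
R4=7-1=6
CMP R4, 5  (cmp 6,5)
JNZ start: taken
R3=M[120]=23
R5=31|23=31
R0=120+4=124
R4=6-1=5
CMP R4, 5  (cmp 5,5)
JNZ start: not taken
STORE R5, [104] → M[104]=31
halt.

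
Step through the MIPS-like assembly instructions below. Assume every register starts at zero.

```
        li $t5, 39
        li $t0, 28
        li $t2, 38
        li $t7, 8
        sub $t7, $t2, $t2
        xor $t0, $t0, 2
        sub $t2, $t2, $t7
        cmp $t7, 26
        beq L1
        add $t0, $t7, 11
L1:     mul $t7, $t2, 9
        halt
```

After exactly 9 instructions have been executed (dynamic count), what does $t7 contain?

after li $t5, 39: $t5=39
after li $t0, 28: $t0=28
after li $t2, 38: $t2=38
after li $t7, 8: $t7=8
after sub $t7, $t2, $t2: $t7=38-38=0
after xor $t0, $t0, 2: $t0=28^2=30
after sub $t2, $t2, $t7: $t2=38-0=38
cmp $t7, 26  (cmp 0,26)
beq L1: not taken
After step 9: $t7 = 0.

0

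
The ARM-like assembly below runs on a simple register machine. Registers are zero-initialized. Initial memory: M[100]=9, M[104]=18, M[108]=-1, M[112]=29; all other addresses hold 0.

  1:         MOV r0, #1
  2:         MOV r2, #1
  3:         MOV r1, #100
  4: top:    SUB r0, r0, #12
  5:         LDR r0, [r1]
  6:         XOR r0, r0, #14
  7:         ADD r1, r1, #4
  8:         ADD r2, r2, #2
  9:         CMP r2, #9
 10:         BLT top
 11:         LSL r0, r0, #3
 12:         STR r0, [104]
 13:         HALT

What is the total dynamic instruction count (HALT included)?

34

r0=1
r2=1
r1=100
r0=1-12=-11
r0=M[100]=9
r0=9^14=7
r1=100+4=104
r2=1+2=3
CMP r2, #9  (cmp 3,9)
BLT top: taken
r0=7-12=-5
r0=M[104]=18
r0=18^14=28
r1=104+4=108
r2=3+2=5
CMP r2, #9  (cmp 5,9)
BLT top: taken
r0=28-12=16
r0=M[108]=-1
r0=(-1)^14=-15
r1=108+4=112
r2=5+2=7
CMP r2, #9  (cmp 7,9)
BLT top: taken
r0=(-15)-12=-27
r0=M[112]=29
r0=29^14=19
r1=112+4=116
r2=7+2=9
CMP r2, #9  (cmp 9,9)
BLT top: not taken
r0=19<<3=152
STR r0, [104] → M[104]=152
halt.
Total executed instructions: 34.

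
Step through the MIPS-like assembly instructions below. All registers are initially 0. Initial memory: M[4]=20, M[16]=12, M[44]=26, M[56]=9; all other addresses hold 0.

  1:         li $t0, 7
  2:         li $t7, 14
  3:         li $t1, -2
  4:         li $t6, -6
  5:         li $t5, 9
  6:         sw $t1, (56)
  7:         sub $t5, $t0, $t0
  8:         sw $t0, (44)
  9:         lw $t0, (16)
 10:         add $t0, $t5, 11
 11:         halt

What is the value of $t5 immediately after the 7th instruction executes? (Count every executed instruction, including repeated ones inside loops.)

0

after li $t0, 7: $t0=7
after li $t7, 14: $t7=14
after li $t1, -2: $t1=-2
after li $t6, -6: $t6=-6
after li $t5, 9: $t5=9
sw $t1, (56) → M[56]=-2
after sub $t5, $t0, $t0: $t5=7-7=0
After step 7: $t5 = 0.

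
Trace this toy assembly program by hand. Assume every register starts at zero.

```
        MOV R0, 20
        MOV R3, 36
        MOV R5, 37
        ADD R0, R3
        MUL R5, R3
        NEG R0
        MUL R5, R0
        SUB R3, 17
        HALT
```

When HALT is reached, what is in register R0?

-56

after MOV R0, 20: R0=20
after MOV R3, 36: R3=36
after MOV R5, 37: R5=37
after ADD R0, R3: R0=20+36=56
after MUL R5, R3: R5=37*36=1332
after NEG R0: R0=-(56)=-56
after MUL R5, R0: R5=1332*(-56)=-74592
after SUB R3, 17: R3=36-17=19
halt.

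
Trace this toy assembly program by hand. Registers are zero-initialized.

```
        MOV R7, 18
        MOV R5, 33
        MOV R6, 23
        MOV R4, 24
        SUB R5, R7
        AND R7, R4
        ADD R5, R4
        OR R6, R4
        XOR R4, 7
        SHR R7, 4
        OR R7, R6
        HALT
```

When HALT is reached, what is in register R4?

R7=18
R5=33
R6=23
R4=24
R5=33-18=15
R7=18&24=16
R5=15+24=39
R6=23|24=31
R4=24^7=31
R7=16>>4=1
R7=1|31=31
halt.

31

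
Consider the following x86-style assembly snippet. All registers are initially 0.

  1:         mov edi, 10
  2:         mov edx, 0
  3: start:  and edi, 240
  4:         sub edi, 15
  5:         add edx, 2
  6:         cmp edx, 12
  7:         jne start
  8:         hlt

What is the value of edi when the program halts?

161

edi=10
edx=0
edi=10&240=0
edi=0-15=-15
edx=0+2=2
cmp edx, 12  (cmp 2,12)
jne start: taken
edi=(-15)&240=240
edi=240-15=225
edx=2+2=4
cmp edx, 12  (cmp 4,12)
jne start: taken
edi=225&240=224
edi=224-15=209
edx=4+2=6
cmp edx, 12  (cmp 6,12)
jne start: taken
edi=209&240=208
edi=208-15=193
edx=6+2=8
cmp edx, 12  (cmp 8,12)
jne start: taken
edi=193&240=192
edi=192-15=177
edx=8+2=10
cmp edx, 12  (cmp 10,12)
jne start: taken
edi=177&240=176
edi=176-15=161
edx=10+2=12
cmp edx, 12  (cmp 12,12)
jne start: not taken
halt.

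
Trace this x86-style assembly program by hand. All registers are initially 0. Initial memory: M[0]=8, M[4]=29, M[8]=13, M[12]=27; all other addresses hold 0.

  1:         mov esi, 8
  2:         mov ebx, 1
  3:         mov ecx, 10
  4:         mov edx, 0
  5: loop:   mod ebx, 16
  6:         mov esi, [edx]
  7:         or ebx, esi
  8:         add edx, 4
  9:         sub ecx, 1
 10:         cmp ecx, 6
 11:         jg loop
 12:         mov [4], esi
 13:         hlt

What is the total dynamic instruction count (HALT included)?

mov esi, 8 → esi=8
mov ebx, 1 → ebx=1
mov ecx, 10 → ecx=10
mov edx, 0 → edx=0
mod ebx, 16 → ebx=1%16=1
mov esi, [edx] → esi=M[0]=8
or ebx, esi → ebx=1|8=9
add edx, 4 → edx=0+4=4
sub ecx, 1 → ecx=10-1=9
cmp ecx, 6  (cmp 9,6)
jg loop: taken
mod ebx, 16 → ebx=9%16=9
mov esi, [edx] → esi=M[4]=29
or ebx, esi → ebx=9|29=29
add edx, 4 → edx=4+4=8
sub ecx, 1 → ecx=9-1=8
cmp ecx, 6  (cmp 8,6)
jg loop: taken
mod ebx, 16 → ebx=29%16=13
mov esi, [edx] → esi=M[8]=13
or ebx, esi → ebx=13|13=13
add edx, 4 → edx=8+4=12
sub ecx, 1 → ecx=8-1=7
cmp ecx, 6  (cmp 7,6)
jg loop: taken
mod ebx, 16 → ebx=13%16=13
mov esi, [edx] → esi=M[12]=27
or ebx, esi → ebx=13|27=31
add edx, 4 → edx=12+4=16
sub ecx, 1 → ecx=7-1=6
cmp ecx, 6  (cmp 6,6)
jg loop: not taken
mov [4], esi → M[4]=27
halt.
Total executed instructions: 34.

34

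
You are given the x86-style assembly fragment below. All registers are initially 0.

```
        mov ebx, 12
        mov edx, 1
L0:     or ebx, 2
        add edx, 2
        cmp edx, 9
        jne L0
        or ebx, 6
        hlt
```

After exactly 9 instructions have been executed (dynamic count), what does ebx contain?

14

mov ebx, 12 → ebx=12
mov edx, 1 → edx=1
or ebx, 2 → ebx=12|2=14
add edx, 2 → edx=1+2=3
cmp edx, 9  (cmp 3,9)
jne L0: taken
or ebx, 2 → ebx=14|2=14
add edx, 2 → edx=3+2=5
cmp edx, 9  (cmp 5,9)
After step 9: ebx = 14.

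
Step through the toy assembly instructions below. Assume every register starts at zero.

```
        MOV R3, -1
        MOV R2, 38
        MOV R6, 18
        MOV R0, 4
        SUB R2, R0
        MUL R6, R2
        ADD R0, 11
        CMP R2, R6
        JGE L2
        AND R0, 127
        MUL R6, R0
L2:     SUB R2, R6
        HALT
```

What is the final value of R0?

R3=-1
R2=38
R6=18
R0=4
R2=38-4=34
R6=18*34=612
R0=4+11=15
CMP R2, R6  (cmp 34,612)
JGE L2: not taken
R0=15&127=15
R6=612*15=9180
R2=34-9180=-9146
halt.

15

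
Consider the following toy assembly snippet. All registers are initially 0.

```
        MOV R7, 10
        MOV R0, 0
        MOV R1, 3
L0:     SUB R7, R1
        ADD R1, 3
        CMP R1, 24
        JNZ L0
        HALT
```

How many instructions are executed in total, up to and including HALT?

32

R7=10
R0=0
R1=3
R7=10-3=7
R1=3+3=6
CMP R1, 24  (cmp 6,24)
JNZ L0: taken
R7=7-6=1
R1=6+3=9
CMP R1, 24  (cmp 9,24)
JNZ L0: taken
R7=1-9=-8
R1=9+3=12
CMP R1, 24  (cmp 12,24)
JNZ L0: taken
R7=(-8)-12=-20
R1=12+3=15
CMP R1, 24  (cmp 15,24)
JNZ L0: taken
R7=(-20)-15=-35
R1=15+3=18
CMP R1, 24  (cmp 18,24)
JNZ L0: taken
R7=(-35)-18=-53
R1=18+3=21
CMP R1, 24  (cmp 21,24)
JNZ L0: taken
R7=(-53)-21=-74
R1=21+3=24
CMP R1, 24  (cmp 24,24)
JNZ L0: not taken
halt.
Total executed instructions: 32.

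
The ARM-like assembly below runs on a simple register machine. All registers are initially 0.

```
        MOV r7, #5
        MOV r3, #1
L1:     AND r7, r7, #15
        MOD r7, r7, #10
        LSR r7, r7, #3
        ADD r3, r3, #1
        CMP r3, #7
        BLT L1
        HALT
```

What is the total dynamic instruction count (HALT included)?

39

MOV r7, #5 → r7=5
MOV r3, #1 → r3=1
AND r7, r7, #15 → r7=5&15=5
MOD r7, r7, #10 → r7=5%10=5
LSR r7, r7, #3 → r7=5>>3=0
ADD r3, r3, #1 → r3=1+1=2
CMP r3, #7  (cmp 2,7)
BLT L1: taken
AND r7, r7, #15 → r7=0&15=0
MOD r7, r7, #10 → r7=0%10=0
LSR r7, r7, #3 → r7=0>>3=0
ADD r3, r3, #1 → r3=2+1=3
CMP r3, #7  (cmp 3,7)
BLT L1: taken
AND r7, r7, #15 → r7=0&15=0
MOD r7, r7, #10 → r7=0%10=0
LSR r7, r7, #3 → r7=0>>3=0
ADD r3, r3, #1 → r3=3+1=4
CMP r3, #7  (cmp 4,7)
BLT L1: taken
AND r7, r7, #15 → r7=0&15=0
MOD r7, r7, #10 → r7=0%10=0
LSR r7, r7, #3 → r7=0>>3=0
ADD r3, r3, #1 → r3=4+1=5
CMP r3, #7  (cmp 5,7)
BLT L1: taken
AND r7, r7, #15 → r7=0&15=0
MOD r7, r7, #10 → r7=0%10=0
LSR r7, r7, #3 → r7=0>>3=0
ADD r3, r3, #1 → r3=5+1=6
CMP r3, #7  (cmp 6,7)
BLT L1: taken
AND r7, r7, #15 → r7=0&15=0
MOD r7, r7, #10 → r7=0%10=0
LSR r7, r7, #3 → r7=0>>3=0
ADD r3, r3, #1 → r3=6+1=7
CMP r3, #7  (cmp 7,7)
BLT L1: not taken
halt.
Total executed instructions: 39.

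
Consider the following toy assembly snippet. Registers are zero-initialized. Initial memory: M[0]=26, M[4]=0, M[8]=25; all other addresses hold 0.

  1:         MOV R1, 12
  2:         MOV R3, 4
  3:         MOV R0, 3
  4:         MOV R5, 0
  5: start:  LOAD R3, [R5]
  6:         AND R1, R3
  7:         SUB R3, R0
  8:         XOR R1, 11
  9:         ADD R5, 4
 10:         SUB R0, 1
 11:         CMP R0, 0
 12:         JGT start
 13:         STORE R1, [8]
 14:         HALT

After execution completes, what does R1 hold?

2

after MOV R1, 12: R1=12
after MOV R3, 4: R3=4
after MOV R0, 3: R0=3
after MOV R5, 0: R5=0
after LOAD R3, [R5]: R3=M[0]=26
after AND R1, R3: R1=12&26=8
after SUB R3, R0: R3=26-3=23
after XOR R1, 11: R1=8^11=3
after ADD R5, 4: R5=0+4=4
after SUB R0, 1: R0=3-1=2
CMP R0, 0  (cmp 2,0)
JGT start: taken
after LOAD R3, [R5]: R3=M[4]=0
after AND R1, R3: R1=3&0=0
after SUB R3, R0: R3=0-2=-2
after XOR R1, 11: R1=0^11=11
after ADD R5, 4: R5=4+4=8
after SUB R0, 1: R0=2-1=1
CMP R0, 0  (cmp 1,0)
JGT start: taken
after LOAD R3, [R5]: R3=M[8]=25
after AND R1, R3: R1=11&25=9
after SUB R3, R0: R3=25-1=24
after XOR R1, 11: R1=9^11=2
after ADD R5, 4: R5=8+4=12
after SUB R0, 1: R0=1-1=0
CMP R0, 0  (cmp 0,0)
JGT start: not taken
STORE R1, [8] → M[8]=2
halt.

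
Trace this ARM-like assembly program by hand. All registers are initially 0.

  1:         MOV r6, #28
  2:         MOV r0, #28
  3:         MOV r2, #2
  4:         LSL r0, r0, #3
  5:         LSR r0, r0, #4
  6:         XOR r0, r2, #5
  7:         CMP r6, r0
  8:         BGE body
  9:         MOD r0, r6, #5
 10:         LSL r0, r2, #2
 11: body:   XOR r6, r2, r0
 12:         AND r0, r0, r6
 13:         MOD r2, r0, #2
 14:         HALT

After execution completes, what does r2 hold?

MOV r6, #28 → r6=28
MOV r0, #28 → r0=28
MOV r2, #2 → r2=2
LSL r0, r0, #3 → r0=28<<3=224
LSR r0, r0, #4 → r0=224>>4=14
XOR r0, r2, #5 → r0=2^5=7
CMP r6, r0  (cmp 28,7)
BGE body: taken
XOR r6, r2, r0 → r6=2^7=5
AND r0, r0, r6 → r0=7&5=5
MOD r2, r0, #2 → r2=5%2=1
halt.

1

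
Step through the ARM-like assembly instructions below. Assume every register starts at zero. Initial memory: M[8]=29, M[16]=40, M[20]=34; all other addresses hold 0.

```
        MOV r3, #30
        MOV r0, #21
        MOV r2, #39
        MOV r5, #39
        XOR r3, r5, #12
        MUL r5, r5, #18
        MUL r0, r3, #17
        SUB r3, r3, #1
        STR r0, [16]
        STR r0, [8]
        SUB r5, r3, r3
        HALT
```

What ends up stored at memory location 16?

731

r3=30
r0=21
r2=39
r5=39
r3=39^12=43
r5=39*18=702
r0=43*17=731
r3=43-1=42
STR r0, [16] → M[16]=731
STR r0, [8] → M[8]=731
r5=42-42=0
halt.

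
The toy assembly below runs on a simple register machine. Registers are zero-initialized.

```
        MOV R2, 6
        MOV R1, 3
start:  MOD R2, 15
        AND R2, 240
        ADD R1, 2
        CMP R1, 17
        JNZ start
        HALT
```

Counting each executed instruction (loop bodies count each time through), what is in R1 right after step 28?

after MOV R2, 6: R2=6
after MOV R1, 3: R1=3
after MOD R2, 15: R2=6%15=6
after AND R2, 240: R2=6&240=0
after ADD R1, 2: R1=3+2=5
CMP R1, 17  (cmp 5,17)
JNZ start: taken
after MOD R2, 15: R2=0%15=0
after AND R2, 240: R2=0&240=0
after ADD R1, 2: R1=5+2=7
CMP R1, 17  (cmp 7,17)
JNZ start: taken
after MOD R2, 15: R2=0%15=0
after AND R2, 240: R2=0&240=0
after ADD R1, 2: R1=7+2=9
CMP R1, 17  (cmp 9,17)
JNZ start: taken
after MOD R2, 15: R2=0%15=0
after AND R2, 240: R2=0&240=0
after ADD R1, 2: R1=9+2=11
CMP R1, 17  (cmp 11,17)
JNZ start: taken
after MOD R2, 15: R2=0%15=0
after AND R2, 240: R2=0&240=0
after ADD R1, 2: R1=11+2=13
CMP R1, 17  (cmp 13,17)
JNZ start: taken
after MOD R2, 15: R2=0%15=0
After step 28: R1 = 13.

13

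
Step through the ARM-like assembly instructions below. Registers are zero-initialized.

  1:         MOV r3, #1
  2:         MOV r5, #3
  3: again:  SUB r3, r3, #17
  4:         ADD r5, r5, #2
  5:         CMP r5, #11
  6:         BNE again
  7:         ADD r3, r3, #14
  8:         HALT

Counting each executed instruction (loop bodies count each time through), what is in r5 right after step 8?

r3=1
r5=3
r3=1-17=-16
r5=3+2=5
CMP r5, #11  (cmp 5,11)
BNE again: taken
r3=(-16)-17=-33
r5=5+2=7
After step 8: r5 = 7.

7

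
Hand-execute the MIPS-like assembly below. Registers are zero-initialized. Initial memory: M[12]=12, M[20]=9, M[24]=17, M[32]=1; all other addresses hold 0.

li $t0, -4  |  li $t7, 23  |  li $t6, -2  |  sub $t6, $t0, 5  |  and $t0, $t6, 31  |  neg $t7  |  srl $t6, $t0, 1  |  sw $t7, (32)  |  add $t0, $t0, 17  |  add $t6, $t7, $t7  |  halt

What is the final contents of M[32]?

$t0=-4
$t7=23
$t6=-2
$t6=(-4)-5=-9
$t0=(-9)&31=23
$t7=-(23)=-23
$t6=23>>1=11
sw $t7, (32) → M[32]=-23
$t0=23+17=40
$t6=(-23)+(-23)=-46
halt.

-23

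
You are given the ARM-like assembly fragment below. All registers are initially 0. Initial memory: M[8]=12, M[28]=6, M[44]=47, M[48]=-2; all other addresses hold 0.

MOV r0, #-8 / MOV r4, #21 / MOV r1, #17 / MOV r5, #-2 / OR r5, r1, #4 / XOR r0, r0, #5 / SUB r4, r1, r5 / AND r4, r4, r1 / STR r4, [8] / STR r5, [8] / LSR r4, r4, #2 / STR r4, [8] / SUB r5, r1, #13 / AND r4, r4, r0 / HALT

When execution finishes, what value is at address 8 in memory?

4

after MOV r0, #-8: r0=-8
after MOV r4, #21: r4=21
after MOV r1, #17: r1=17
after MOV r5, #-2: r5=-2
after OR r5, r1, #4: r5=17|4=21
after XOR r0, r0, #5: r0=(-8)^5=-3
after SUB r4, r1, r5: r4=17-21=-4
after AND r4, r4, r1: r4=(-4)&17=16
STR r4, [8] → M[8]=16
STR r5, [8] → M[8]=21
after LSR r4, r4, #2: r4=16>>2=4
STR r4, [8] → M[8]=4
after SUB r5, r1, #13: r5=17-13=4
after AND r4, r4, r0: r4=4&(-3)=4
halt.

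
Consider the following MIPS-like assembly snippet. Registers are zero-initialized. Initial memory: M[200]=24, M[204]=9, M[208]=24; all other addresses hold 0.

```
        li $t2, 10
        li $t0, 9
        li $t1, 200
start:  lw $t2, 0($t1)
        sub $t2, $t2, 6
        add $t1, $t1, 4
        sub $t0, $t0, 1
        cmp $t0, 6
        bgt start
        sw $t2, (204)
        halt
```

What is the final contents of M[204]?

18

li $t2, 10 → $t2=10
li $t0, 9 → $t0=9
li $t1, 200 → $t1=200
lw $t2, 0($t1) → $t2=M[200]=24
sub $t2, $t2, 6 → $t2=24-6=18
add $t1, $t1, 4 → $t1=200+4=204
sub $t0, $t0, 1 → $t0=9-1=8
cmp $t0, 6  (cmp 8,6)
bgt start: taken
lw $t2, 0($t1) → $t2=M[204]=9
sub $t2, $t2, 6 → $t2=9-6=3
add $t1, $t1, 4 → $t1=204+4=208
sub $t0, $t0, 1 → $t0=8-1=7
cmp $t0, 6  (cmp 7,6)
bgt start: taken
lw $t2, 0($t1) → $t2=M[208]=24
sub $t2, $t2, 6 → $t2=24-6=18
add $t1, $t1, 4 → $t1=208+4=212
sub $t0, $t0, 1 → $t0=7-1=6
cmp $t0, 6  (cmp 6,6)
bgt start: not taken
sw $t2, (204) → M[204]=18
halt.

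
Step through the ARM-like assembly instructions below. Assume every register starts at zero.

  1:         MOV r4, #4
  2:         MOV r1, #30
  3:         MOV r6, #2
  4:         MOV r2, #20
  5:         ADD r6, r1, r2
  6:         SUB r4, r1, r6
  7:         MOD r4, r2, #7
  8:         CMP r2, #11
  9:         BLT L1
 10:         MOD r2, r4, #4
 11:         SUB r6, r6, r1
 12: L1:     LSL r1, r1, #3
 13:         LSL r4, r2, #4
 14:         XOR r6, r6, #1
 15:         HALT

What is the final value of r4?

32

MOV r4, #4 → r4=4
MOV r1, #30 → r1=30
MOV r6, #2 → r6=2
MOV r2, #20 → r2=20
ADD r6, r1, r2 → r6=30+20=50
SUB r4, r1, r6 → r4=30-50=-20
MOD r4, r2, #7 → r4=20%7=6
CMP r2, #11  (cmp 20,11)
BLT L1: not taken
MOD r2, r4, #4 → r2=6%4=2
SUB r6, r6, r1 → r6=50-30=20
LSL r1, r1, #3 → r1=30<<3=240
LSL r4, r2, #4 → r4=2<<4=32
XOR r6, r6, #1 → r6=20^1=21
halt.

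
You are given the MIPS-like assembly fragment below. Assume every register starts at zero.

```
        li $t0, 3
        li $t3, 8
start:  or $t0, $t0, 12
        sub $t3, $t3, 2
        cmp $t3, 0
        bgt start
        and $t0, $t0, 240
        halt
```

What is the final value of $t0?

li $t0, 3 → $t0=3
li $t3, 8 → $t3=8
or $t0, $t0, 12 → $t0=3|12=15
sub $t3, $t3, 2 → $t3=8-2=6
cmp $t3, 0  (cmp 6,0)
bgt start: taken
or $t0, $t0, 12 → $t0=15|12=15
sub $t3, $t3, 2 → $t3=6-2=4
cmp $t3, 0  (cmp 4,0)
bgt start: taken
or $t0, $t0, 12 → $t0=15|12=15
sub $t3, $t3, 2 → $t3=4-2=2
cmp $t3, 0  (cmp 2,0)
bgt start: taken
or $t0, $t0, 12 → $t0=15|12=15
sub $t3, $t3, 2 → $t3=2-2=0
cmp $t3, 0  (cmp 0,0)
bgt start: not taken
and $t0, $t0, 240 → $t0=15&240=0
halt.

0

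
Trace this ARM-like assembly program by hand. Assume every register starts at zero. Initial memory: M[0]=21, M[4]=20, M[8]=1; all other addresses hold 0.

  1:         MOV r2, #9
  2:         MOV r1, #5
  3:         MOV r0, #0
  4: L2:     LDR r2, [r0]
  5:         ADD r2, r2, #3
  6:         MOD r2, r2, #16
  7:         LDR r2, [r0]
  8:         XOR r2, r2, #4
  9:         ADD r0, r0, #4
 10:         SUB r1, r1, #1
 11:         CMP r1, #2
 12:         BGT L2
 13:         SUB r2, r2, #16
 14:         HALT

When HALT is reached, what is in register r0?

12

r2=9
r1=5
r0=0
r2=M[0]=21
r2=21+3=24
r2=24%16=8
r2=M[0]=21
r2=21^4=17
r0=0+4=4
r1=5-1=4
CMP r1, #2  (cmp 4,2)
BGT L2: taken
r2=M[4]=20
r2=20+3=23
r2=23%16=7
r2=M[4]=20
r2=20^4=16
r0=4+4=8
r1=4-1=3
CMP r1, #2  (cmp 3,2)
BGT L2: taken
r2=M[8]=1
r2=1+3=4
r2=4%16=4
r2=M[8]=1
r2=1^4=5
r0=8+4=12
r1=3-1=2
CMP r1, #2  (cmp 2,2)
BGT L2: not taken
r2=5-16=-11
halt.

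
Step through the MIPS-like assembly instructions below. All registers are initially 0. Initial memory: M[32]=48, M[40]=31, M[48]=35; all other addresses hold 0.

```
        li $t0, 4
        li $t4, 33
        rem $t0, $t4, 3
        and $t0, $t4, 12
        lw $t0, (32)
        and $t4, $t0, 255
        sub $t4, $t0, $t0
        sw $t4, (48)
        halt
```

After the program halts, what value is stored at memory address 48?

$t0=4
$t4=33
$t0=33%3=0
$t0=33&12=0
$t0=M[32]=48
$t4=48&255=48
$t4=48-48=0
sw $t4, (48) → M[48]=0
halt.

0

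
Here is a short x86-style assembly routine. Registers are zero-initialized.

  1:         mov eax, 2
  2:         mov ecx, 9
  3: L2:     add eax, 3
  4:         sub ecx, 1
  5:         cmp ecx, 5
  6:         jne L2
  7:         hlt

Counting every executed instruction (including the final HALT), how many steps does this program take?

eax=2
ecx=9
eax=2+3=5
ecx=9-1=8
cmp ecx, 5  (cmp 8,5)
jne L2: taken
eax=5+3=8
ecx=8-1=7
cmp ecx, 5  (cmp 7,5)
jne L2: taken
eax=8+3=11
ecx=7-1=6
cmp ecx, 5  (cmp 6,5)
jne L2: taken
eax=11+3=14
ecx=6-1=5
cmp ecx, 5  (cmp 5,5)
jne L2: not taken
halt.
Total executed instructions: 19.

19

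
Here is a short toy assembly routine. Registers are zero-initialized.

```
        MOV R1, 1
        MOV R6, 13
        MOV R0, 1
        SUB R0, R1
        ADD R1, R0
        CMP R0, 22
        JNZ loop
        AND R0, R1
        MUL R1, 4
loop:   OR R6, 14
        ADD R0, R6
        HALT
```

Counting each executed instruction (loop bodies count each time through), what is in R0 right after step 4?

0

MOV R1, 1 → R1=1
MOV R6, 13 → R6=13
MOV R0, 1 → R0=1
SUB R0, R1 → R0=1-1=0
After step 4: R0 = 0.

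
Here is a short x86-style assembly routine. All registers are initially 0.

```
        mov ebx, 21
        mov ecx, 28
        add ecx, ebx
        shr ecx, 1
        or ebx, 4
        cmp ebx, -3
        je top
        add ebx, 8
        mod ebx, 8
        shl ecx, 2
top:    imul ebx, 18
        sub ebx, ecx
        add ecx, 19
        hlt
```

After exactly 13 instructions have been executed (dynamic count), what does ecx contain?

ebx=21
ecx=28
ecx=28+21=49
ecx=49>>1=24
ebx=21|4=21
cmp ebx, -3  (cmp 21,-3)
je top: not taken
ebx=21+8=29
ebx=29%8=5
ecx=24<<2=96
ebx=5*18=90
ebx=90-96=-6
ecx=96+19=115
After step 13: ecx = 115.

115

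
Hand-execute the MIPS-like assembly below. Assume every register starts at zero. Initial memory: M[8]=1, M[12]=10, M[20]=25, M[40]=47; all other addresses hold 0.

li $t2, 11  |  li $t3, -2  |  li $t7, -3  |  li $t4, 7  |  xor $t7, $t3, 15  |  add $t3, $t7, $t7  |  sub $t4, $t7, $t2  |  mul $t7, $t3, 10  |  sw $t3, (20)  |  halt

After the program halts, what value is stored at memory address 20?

after li $t2, 11: $t2=11
after li $t3, -2: $t3=-2
after li $t7, -3: $t7=-3
after li $t4, 7: $t4=7
after xor $t7, $t3, 15: $t7=(-2)^15=-15
after add $t3, $t7, $t7: $t3=(-15)+(-15)=-30
after sub $t4, $t7, $t2: $t4=(-15)-11=-26
after mul $t7, $t3, 10: $t7=(-30)*10=-300
sw $t3, (20) → M[20]=-30
halt.

-30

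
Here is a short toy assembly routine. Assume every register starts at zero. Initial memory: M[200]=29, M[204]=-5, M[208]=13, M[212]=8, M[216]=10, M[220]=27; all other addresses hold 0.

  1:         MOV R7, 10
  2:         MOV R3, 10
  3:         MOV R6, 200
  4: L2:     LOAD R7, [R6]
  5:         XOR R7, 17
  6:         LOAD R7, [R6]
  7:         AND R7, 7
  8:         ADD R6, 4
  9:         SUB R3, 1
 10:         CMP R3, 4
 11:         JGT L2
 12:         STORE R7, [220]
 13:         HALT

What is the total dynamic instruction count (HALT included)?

MOV R7, 10 → R7=10
MOV R3, 10 → R3=10
MOV R6, 200 → R6=200
LOAD R7, [R6] → R7=M[200]=29
XOR R7, 17 → R7=29^17=12
LOAD R7, [R6] → R7=M[200]=29
AND R7, 7 → R7=29&7=5
ADD R6, 4 → R6=200+4=204
SUB R3, 1 → R3=10-1=9
CMP R3, 4  (cmp 9,4)
JGT L2: taken
LOAD R7, [R6] → R7=M[204]=-5
XOR R7, 17 → R7=(-5)^17=-22
LOAD R7, [R6] → R7=M[204]=-5
AND R7, 7 → R7=(-5)&7=3
ADD R6, 4 → R6=204+4=208
SUB R3, 1 → R3=9-1=8
CMP R3, 4  (cmp 8,4)
JGT L2: taken
LOAD R7, [R6] → R7=M[208]=13
XOR R7, 17 → R7=13^17=28
LOAD R7, [R6] → R7=M[208]=13
AND R7, 7 → R7=13&7=5
ADD R6, 4 → R6=208+4=212
SUB R3, 1 → R3=8-1=7
CMP R3, 4  (cmp 7,4)
JGT L2: taken
LOAD R7, [R6] → R7=M[212]=8
XOR R7, 17 → R7=8^17=25
LOAD R7, [R6] → R7=M[212]=8
AND R7, 7 → R7=8&7=0
ADD R6, 4 → R6=212+4=216
SUB R3, 1 → R3=7-1=6
CMP R3, 4  (cmp 6,4)
JGT L2: taken
LOAD R7, [R6] → R7=M[216]=10
XOR R7, 17 → R7=10^17=27
LOAD R7, [R6] → R7=M[216]=10
AND R7, 7 → R7=10&7=2
ADD R6, 4 → R6=216+4=220
SUB R3, 1 → R3=6-1=5
CMP R3, 4  (cmp 5,4)
JGT L2: taken
LOAD R7, [R6] → R7=M[220]=27
XOR R7, 17 → R7=27^17=10
LOAD R7, [R6] → R7=M[220]=27
AND R7, 7 → R7=27&7=3
ADD R6, 4 → R6=220+4=224
SUB R3, 1 → R3=5-1=4
CMP R3, 4  (cmp 4,4)
JGT L2: not taken
STORE R7, [220] → M[220]=3
halt.
Total executed instructions: 53.

53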